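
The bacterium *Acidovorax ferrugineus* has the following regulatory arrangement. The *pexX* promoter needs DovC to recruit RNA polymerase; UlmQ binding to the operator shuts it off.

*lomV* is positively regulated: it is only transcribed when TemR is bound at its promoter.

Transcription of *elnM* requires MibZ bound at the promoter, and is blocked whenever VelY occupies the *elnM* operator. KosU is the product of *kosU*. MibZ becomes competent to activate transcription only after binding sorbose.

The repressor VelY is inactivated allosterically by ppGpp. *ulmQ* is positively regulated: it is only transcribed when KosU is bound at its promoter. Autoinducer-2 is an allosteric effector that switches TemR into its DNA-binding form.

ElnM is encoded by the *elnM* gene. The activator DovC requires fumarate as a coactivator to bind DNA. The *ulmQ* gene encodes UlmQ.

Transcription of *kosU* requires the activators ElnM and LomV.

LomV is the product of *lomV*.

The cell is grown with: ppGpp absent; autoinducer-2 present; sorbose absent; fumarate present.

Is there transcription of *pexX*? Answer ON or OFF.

Sorbose is absent, so MibZ is inactive.
ppGpp is absent, so VelY is active.
With repressor VelY bound, *elnM* is not transcribed.
So ElnM is not produced.
Autoinducer-2 is present, so TemR is active.
No repressor is bound and TemR is active, so *lomV* is transcribed.
So LomV is produced and active.
Required activator ElnM is absent, so *kosU* is not transcribed.
So KosU is not produced.
Required activator KosU is absent, so *ulmQ* is not transcribed.
So UlmQ is not produced.
Fumarate is present, so DovC is active.
No repressor is bound and DovC is active, so *pexX* is transcribed.

ON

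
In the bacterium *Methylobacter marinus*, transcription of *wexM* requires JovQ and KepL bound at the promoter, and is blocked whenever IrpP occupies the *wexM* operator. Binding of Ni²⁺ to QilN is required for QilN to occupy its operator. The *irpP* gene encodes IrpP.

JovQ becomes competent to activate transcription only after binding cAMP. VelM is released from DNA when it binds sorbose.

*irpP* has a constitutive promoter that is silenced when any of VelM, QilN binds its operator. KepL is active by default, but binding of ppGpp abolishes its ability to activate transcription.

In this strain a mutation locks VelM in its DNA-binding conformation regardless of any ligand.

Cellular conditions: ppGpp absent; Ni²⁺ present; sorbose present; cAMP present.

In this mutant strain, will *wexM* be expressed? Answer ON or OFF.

cAMP is present, so JovQ is active.
ppGpp is absent, so KepL is active.
VelM is constitutively active in this strain.
Ni²⁺ is present, so QilN is active.
With repressor VelM bound, *irpP* is not transcribed.
So IrpP is not produced.
No repressor is bound and JovQ and KepL are active, so *wexM* is transcribed.

ON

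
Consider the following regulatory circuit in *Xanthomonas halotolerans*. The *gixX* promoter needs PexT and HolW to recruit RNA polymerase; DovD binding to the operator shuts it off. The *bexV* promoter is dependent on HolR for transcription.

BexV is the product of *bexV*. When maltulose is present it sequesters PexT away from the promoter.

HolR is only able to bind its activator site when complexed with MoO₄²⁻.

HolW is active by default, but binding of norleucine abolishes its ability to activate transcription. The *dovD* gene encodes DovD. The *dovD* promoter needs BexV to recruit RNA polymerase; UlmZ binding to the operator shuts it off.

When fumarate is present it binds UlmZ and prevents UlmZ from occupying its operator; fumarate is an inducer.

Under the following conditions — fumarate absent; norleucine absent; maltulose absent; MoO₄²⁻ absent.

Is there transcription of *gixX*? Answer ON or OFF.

Maltulose is absent, so PexT is active.
MoO₄²⁻ is absent, so HolR is inactive.
Required activator HolR is absent, so *bexV* is not transcribed.
So BexV is not produced.
Fumarate is absent, so UlmZ is active.
With repressor UlmZ bound, *dovD* is not transcribed.
So DovD is not produced.
Norleucine is absent, so HolW is active.
No repressor is bound and PexT and HolW are active, so *gixX* is transcribed.

ON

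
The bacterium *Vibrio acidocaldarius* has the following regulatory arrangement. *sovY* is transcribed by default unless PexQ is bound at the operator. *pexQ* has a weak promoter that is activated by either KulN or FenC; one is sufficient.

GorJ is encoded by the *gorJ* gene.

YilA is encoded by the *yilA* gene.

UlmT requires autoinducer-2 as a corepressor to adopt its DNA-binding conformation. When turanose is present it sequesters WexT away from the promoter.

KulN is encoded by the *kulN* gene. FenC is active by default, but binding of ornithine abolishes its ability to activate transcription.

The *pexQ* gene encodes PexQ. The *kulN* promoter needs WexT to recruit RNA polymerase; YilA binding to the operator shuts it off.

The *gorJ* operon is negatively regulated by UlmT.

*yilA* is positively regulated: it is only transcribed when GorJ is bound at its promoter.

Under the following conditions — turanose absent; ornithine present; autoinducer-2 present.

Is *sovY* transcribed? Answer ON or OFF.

OFF

Autoinducer-2 is present, so UlmT is active.
With repressor UlmT bound, *gorJ* is not transcribed.
So GorJ is not produced.
Required activator GorJ is absent, so *yilA* is not transcribed.
So YilA is not produced.
Turanose is absent, so WexT is active.
No repressor is bound and WexT is active, so *kulN* is transcribed.
So KulN is produced and active.
Ornithine is present, so FenC is inactive.
Activator KulN is present, so *pexQ* is transcribed.
So PexQ is produced and active.
With repressor PexQ bound, *sovY* is not transcribed.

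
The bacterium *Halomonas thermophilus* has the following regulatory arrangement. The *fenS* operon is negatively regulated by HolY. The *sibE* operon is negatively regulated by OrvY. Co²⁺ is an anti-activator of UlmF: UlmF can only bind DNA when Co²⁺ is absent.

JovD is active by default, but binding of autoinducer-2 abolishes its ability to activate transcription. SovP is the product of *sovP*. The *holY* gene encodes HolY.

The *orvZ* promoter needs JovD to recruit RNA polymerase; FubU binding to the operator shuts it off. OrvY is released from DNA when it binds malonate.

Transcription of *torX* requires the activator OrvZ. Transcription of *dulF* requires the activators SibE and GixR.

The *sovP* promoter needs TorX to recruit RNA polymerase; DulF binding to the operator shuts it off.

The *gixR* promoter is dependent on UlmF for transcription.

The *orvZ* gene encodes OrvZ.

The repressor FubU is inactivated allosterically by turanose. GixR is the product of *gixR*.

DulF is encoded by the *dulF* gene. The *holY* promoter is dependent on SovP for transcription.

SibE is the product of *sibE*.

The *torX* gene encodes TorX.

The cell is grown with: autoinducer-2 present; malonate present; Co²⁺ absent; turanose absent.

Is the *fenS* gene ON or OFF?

ON

Autoinducer-2 is present, so JovD is inactive.
Turanose is absent, so FubU is active.
With repressor FubU bound, *orvZ* is not transcribed.
So OrvZ is not produced.
Required activator OrvZ is absent, so *torX* is not transcribed.
So TorX is not produced.
Malonate is present, so OrvY is inactive.
With no repressor bound, *sibE* is transcribed.
So SibE is produced and active.
Co²⁺ is absent, so UlmF is active.
No repressor is bound and UlmF is active, so *gixR* is transcribed.
So GixR is produced and active.
No repressor is bound and SibE and GixR are active, so *dulF* is transcribed.
So DulF is produced and active.
With repressor DulF bound, *sovP* is not transcribed.
So SovP is not produced.
Required activator SovP is absent, so *holY* is not transcribed.
So HolY is not produced.
With no repressor bound, *fenS* is transcribed.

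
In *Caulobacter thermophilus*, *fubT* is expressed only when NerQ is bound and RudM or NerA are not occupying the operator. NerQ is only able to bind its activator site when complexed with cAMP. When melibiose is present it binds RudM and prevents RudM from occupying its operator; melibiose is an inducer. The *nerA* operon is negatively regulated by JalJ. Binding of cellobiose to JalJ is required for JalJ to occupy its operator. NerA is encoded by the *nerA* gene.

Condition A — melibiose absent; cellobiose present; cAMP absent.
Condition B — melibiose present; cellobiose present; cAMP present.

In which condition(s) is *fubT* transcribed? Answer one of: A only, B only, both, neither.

Condition A:
Melibiose is absent, so RudM is active.
Cellobiose is present, so JalJ is active.
With repressor JalJ bound, *nerA* is not transcribed.
So NerA is not produced.
cAMP is absent, so NerQ is inactive.
With repressor RudM bound, *fubT* is not transcribed.
→ *fubT* is OFF in A.
Condition B:
Melibiose is present, so RudM is inactive.
Cellobiose is present, so JalJ is active.
With repressor JalJ bound, *nerA* is not transcribed.
So NerA is not produced.
cAMP is present, so NerQ is active.
No repressor is bound and NerQ is active, so *fubT* is transcribed.
→ *fubT* is ON in B.

B only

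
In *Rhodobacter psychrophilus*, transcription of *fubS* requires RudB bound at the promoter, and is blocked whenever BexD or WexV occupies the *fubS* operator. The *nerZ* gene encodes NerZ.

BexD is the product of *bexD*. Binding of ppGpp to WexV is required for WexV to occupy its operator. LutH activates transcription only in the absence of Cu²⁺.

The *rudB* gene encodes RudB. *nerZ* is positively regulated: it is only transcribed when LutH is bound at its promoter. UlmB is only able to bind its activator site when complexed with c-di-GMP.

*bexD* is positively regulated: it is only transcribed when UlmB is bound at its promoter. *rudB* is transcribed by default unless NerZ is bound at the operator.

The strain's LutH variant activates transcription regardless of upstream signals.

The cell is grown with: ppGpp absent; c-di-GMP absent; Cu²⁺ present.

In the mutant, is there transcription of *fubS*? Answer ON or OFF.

OFF

c-di-GMP is absent, so UlmB is inactive.
Required activator UlmB is absent, so *bexD* is not transcribed.
So BexD is not produced.
ppGpp is absent, so WexV is inactive.
LutH is constitutively active in this strain.
No repressor is bound and LutH is active, so *nerZ* is transcribed.
So NerZ is produced and active.
With repressor NerZ bound, *rudB* is not transcribed.
So RudB is not produced.
Required activator RudB is absent, so *fubS* is not transcribed.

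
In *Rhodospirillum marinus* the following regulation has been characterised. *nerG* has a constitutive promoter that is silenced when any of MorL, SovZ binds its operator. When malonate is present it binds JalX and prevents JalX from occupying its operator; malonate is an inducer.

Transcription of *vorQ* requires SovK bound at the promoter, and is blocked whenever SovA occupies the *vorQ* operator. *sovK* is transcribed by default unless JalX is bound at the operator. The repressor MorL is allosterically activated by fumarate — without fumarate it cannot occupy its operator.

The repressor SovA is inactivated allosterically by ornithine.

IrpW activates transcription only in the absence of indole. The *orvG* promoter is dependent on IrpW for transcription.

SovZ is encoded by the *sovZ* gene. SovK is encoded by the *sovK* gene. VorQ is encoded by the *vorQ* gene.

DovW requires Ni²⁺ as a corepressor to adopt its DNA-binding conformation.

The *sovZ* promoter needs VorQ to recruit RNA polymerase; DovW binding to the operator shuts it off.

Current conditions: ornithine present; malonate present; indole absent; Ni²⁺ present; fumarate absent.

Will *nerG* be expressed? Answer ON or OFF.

Fumarate is absent, so MorL is inactive.
Ni²⁺ is present, so DovW is active.
Ornithine is present, so SovA is inactive.
Malonate is present, so JalX is inactive.
With no repressor bound, *sovK* is transcribed.
So SovK is produced and active.
No repressor is bound and SovK is active, so *vorQ* is transcribed.
So VorQ is produced and active.
With repressor DovW bound, *sovZ* is not transcribed.
So SovZ is not produced.
With no repressor bound, *nerG* is transcribed.

ON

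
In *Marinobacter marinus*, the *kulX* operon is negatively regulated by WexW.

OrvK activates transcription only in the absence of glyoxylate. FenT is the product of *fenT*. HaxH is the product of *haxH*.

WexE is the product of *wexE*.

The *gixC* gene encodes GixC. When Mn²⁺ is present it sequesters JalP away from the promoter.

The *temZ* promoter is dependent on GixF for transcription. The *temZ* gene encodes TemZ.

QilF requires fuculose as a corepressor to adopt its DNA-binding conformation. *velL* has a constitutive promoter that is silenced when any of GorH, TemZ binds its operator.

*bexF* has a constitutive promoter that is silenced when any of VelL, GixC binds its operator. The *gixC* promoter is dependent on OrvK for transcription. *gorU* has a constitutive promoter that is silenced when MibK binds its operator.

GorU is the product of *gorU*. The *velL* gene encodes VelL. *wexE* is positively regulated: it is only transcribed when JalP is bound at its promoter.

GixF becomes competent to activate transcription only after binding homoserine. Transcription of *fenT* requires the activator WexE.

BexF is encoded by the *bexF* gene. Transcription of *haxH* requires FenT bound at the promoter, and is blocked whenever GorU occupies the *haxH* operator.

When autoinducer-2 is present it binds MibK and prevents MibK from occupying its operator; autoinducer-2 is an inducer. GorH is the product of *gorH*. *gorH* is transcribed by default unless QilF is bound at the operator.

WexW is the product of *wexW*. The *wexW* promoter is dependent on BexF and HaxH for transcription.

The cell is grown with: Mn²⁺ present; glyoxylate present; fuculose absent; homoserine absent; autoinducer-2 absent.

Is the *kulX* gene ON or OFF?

ON

Fuculose is absent, so QilF is inactive.
With no repressor bound, *gorH* is transcribed.
So GorH is produced and active.
Homoserine is absent, so GixF is inactive.
Required activator GixF is absent, so *temZ* is not transcribed.
So TemZ is not produced.
With repressor GorH bound, *velL* is not transcribed.
So VelL is not produced.
Glyoxylate is present, so OrvK is inactive.
Required activator OrvK is absent, so *gixC* is not transcribed.
So GixC is not produced.
With no repressor bound, *bexF* is transcribed.
So BexF is produced and active.
Autoinducer-2 is absent, so MibK is active.
With repressor MibK bound, *gorU* is not transcribed.
So GorU is not produced.
Mn²⁺ is present, so JalP is inactive.
Required activator JalP is absent, so *wexE* is not transcribed.
So WexE is not produced.
Required activator WexE is absent, so *fenT* is not transcribed.
So FenT is not produced.
Required activator FenT is absent, so *haxH* is not transcribed.
So HaxH is not produced.
Required activator HaxH is absent, so *wexW* is not transcribed.
So WexW is not produced.
With no repressor bound, *kulX* is transcribed.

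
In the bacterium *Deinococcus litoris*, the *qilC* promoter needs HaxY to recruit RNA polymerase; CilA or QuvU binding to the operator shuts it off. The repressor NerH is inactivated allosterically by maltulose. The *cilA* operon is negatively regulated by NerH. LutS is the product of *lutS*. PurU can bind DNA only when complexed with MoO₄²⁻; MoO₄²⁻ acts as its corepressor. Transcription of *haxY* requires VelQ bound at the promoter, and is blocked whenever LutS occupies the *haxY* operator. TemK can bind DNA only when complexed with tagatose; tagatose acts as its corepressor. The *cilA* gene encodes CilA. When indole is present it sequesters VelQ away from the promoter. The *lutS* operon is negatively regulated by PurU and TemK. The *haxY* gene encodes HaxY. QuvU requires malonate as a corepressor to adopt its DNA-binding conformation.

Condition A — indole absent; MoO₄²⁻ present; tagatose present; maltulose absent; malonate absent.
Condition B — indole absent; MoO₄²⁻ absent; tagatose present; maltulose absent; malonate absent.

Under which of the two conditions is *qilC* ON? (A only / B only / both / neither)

Condition A:
Indole is absent, so VelQ is active.
MoO₄²⁻ is present, so PurU is active.
Tagatose is present, so TemK is active.
With repressor PurU bound, *lutS* is not transcribed.
So LutS is not produced.
No repressor is bound and VelQ is active, so *haxY* is transcribed.
So HaxY is produced and active.
Maltulose is absent, so NerH is active.
With repressor NerH bound, *cilA* is not transcribed.
So CilA is not produced.
Malonate is absent, so QuvU is inactive.
No repressor is bound and HaxY is active, so *qilC* is transcribed.
→ *qilC* is ON in A.
Condition B:
Indole is absent, so VelQ is active.
MoO₄²⁻ is absent, so PurU is inactive.
Tagatose is present, so TemK is active.
With repressor TemK bound, *lutS* is not transcribed.
So LutS is not produced.
No repressor is bound and VelQ is active, so *haxY* is transcribed.
So HaxY is produced and active.
Maltulose is absent, so NerH is active.
With repressor NerH bound, *cilA* is not transcribed.
So CilA is not produced.
Malonate is absent, so QuvU is inactive.
No repressor is bound and HaxY is active, so *qilC* is transcribed.
→ *qilC* is ON in B.

both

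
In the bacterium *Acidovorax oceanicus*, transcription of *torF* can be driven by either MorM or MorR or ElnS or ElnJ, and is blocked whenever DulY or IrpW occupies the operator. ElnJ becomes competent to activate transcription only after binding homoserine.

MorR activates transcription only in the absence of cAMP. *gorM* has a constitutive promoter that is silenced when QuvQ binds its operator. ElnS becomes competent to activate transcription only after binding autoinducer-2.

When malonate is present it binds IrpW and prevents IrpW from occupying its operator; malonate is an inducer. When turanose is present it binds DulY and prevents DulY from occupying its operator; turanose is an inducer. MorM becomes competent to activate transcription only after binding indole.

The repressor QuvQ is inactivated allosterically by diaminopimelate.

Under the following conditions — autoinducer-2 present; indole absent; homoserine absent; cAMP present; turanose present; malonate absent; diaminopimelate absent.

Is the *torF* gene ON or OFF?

Turanose is present, so DulY is inactive.
Indole is absent, so MorM is inactive.
cAMP is present, so MorR is inactive.
Autoinducer-2 is present, so ElnS is active.
Malonate is absent, so IrpW is active.
Homoserine is absent, so ElnJ is inactive.
With repressor IrpW bound, *torF* is not transcribed.

OFF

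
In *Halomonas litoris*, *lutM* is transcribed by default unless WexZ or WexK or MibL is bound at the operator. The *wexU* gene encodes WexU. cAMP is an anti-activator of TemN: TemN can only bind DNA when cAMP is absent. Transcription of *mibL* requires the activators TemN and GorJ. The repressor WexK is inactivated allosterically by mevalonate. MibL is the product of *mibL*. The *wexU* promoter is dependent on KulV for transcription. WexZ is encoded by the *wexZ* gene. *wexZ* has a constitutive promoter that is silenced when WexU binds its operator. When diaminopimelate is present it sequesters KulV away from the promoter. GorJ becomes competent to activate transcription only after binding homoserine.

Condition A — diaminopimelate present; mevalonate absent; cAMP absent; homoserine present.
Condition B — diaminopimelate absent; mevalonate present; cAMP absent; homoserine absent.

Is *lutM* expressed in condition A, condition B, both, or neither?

Condition A:
Diaminopimelate is present, so KulV is inactive.
Required activator KulV is absent, so *wexU* is not transcribed.
So WexU is not produced.
With no repressor bound, *wexZ* is transcribed.
So WexZ is produced and active.
Mevalonate is absent, so WexK is active.
cAMP is absent, so TemN is active.
Homoserine is present, so GorJ is active.
No repressor is bound and TemN and GorJ are active, so *mibL* is transcribed.
So MibL is produced and active.
With repressor WexZ bound, *lutM* is not transcribed.
→ *lutM* is OFF in A.
Condition B:
Diaminopimelate is absent, so KulV is active.
No repressor is bound and KulV is active, so *wexU* is transcribed.
So WexU is produced and active.
With repressor WexU bound, *wexZ* is not transcribed.
So WexZ is not produced.
Mevalonate is present, so WexK is inactive.
cAMP is absent, so TemN is active.
Homoserine is absent, so GorJ is inactive.
Required activator GorJ is absent, so *mibL* is not transcribed.
So MibL is not produced.
With no repressor bound, *lutM* is transcribed.
→ *lutM* is ON in B.

B only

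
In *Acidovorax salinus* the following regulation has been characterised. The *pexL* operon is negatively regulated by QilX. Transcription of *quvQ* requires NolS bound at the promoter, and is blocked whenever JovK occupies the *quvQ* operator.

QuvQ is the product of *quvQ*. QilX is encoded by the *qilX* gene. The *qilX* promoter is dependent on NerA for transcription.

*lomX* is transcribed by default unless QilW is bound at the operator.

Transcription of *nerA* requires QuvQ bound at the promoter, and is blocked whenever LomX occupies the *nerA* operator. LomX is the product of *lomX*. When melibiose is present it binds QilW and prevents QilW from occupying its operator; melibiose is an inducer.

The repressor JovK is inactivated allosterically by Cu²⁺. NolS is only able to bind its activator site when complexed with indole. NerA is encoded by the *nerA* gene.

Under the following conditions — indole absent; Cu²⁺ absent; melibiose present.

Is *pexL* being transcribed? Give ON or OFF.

Cu²⁺ is absent, so JovK is active.
Indole is absent, so NolS is inactive.
With repressor JovK bound, *quvQ* is not transcribed.
So QuvQ is not produced.
Melibiose is present, so QilW is inactive.
With no repressor bound, *lomX* is transcribed.
So LomX is produced and active.
With repressor LomX bound, *nerA* is not transcribed.
So NerA is not produced.
Required activator NerA is absent, so *qilX* is not transcribed.
So QilX is not produced.
With no repressor bound, *pexL* is transcribed.

ON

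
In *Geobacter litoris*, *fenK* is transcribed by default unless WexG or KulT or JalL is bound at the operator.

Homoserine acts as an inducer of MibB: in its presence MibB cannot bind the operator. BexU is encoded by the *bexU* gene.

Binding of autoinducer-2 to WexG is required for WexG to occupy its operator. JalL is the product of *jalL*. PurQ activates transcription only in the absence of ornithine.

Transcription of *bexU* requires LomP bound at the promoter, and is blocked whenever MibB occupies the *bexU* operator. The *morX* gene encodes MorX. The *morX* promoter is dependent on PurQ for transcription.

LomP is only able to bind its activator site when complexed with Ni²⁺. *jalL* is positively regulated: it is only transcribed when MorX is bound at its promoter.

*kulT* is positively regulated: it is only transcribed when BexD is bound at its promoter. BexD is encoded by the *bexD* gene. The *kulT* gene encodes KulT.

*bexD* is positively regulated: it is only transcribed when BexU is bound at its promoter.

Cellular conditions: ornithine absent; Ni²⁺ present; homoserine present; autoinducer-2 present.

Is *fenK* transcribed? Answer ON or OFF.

Autoinducer-2 is present, so WexG is active.
Homoserine is present, so MibB is inactive.
Ni²⁺ is present, so LomP is active.
No repressor is bound and LomP is active, so *bexU* is transcribed.
So BexU is produced and active.
No repressor is bound and BexU is active, so *bexD* is transcribed.
So BexD is produced and active.
No repressor is bound and BexD is active, so *kulT* is transcribed.
So KulT is produced and active.
Ornithine is absent, so PurQ is active.
No repressor is bound and PurQ is active, so *morX* is transcribed.
So MorX is produced and active.
No repressor is bound and MorX is active, so *jalL* is transcribed.
So JalL is produced and active.
With repressor WexG bound, *fenK* is not transcribed.

OFF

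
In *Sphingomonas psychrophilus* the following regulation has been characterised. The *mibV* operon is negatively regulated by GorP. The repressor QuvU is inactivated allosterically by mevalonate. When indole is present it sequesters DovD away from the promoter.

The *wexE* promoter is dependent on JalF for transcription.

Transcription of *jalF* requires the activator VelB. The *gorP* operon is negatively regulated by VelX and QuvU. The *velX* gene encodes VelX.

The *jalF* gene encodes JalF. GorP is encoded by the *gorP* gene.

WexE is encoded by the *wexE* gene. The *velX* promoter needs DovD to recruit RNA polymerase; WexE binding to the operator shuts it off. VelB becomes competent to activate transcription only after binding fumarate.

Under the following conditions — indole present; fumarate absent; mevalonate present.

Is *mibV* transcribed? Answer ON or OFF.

OFF

Fumarate is absent, so VelB is inactive.
Required activator VelB is absent, so *jalF* is not transcribed.
So JalF is not produced.
Required activator JalF is absent, so *wexE* is not transcribed.
So WexE is not produced.
Indole is present, so DovD is inactive.
Required activator DovD is absent, so *velX* is not transcribed.
So VelX is not produced.
Mevalonate is present, so QuvU is inactive.
With no repressor bound, *gorP* is transcribed.
So GorP is produced and active.
With repressor GorP bound, *mibV* is not transcribed.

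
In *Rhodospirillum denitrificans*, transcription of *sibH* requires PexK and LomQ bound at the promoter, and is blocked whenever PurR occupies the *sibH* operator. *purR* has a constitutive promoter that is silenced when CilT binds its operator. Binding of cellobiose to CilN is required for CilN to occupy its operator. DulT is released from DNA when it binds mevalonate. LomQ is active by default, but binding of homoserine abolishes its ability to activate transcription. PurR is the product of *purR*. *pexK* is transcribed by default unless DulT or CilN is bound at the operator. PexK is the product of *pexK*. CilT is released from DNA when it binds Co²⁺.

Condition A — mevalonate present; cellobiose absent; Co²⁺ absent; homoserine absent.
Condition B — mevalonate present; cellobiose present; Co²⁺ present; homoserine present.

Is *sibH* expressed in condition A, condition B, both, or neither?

Condition A:
Mevalonate is present, so DulT is inactive.
Cellobiose is absent, so CilN is inactive.
With no repressor bound, *pexK* is transcribed.
So PexK is produced and active.
Co²⁺ is absent, so CilT is active.
With repressor CilT bound, *purR* is not transcribed.
So PurR is not produced.
Homoserine is absent, so LomQ is active.
No repressor is bound and PexK and LomQ are active, so *sibH* is transcribed.
→ *sibH* is ON in A.
Condition B:
Mevalonate is present, so DulT is inactive.
Cellobiose is present, so CilN is active.
With repressor CilN bound, *pexK* is not transcribed.
So PexK is not produced.
Co²⁺ is present, so CilT is inactive.
With no repressor bound, *purR* is transcribed.
So PurR is produced and active.
Homoserine is present, so LomQ is inactive.
With repressor PurR bound, *sibH* is not transcribed.
→ *sibH* is OFF in B.

A only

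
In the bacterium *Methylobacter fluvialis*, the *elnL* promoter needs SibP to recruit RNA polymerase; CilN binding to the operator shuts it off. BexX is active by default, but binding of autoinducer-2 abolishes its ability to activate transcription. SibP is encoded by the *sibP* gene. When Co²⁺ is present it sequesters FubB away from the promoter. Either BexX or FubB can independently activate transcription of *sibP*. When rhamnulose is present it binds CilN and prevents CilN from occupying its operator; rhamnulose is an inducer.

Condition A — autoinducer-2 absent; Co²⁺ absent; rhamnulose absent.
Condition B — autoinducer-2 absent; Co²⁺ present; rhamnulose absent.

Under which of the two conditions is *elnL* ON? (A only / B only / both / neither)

neither

Condition A:
Autoinducer-2 is absent, so BexX is active.
Co²⁺ is absent, so FubB is active.
Activator BexX is present, so *sibP* is transcribed.
So SibP is produced and active.
Rhamnulose is absent, so CilN is active.
With repressor CilN bound, *elnL* is not transcribed.
→ *elnL* is OFF in A.
Condition B:
Autoinducer-2 is absent, so BexX is active.
Co²⁺ is present, so FubB is inactive.
Activator BexX is present, so *sibP* is transcribed.
So SibP is produced and active.
Rhamnulose is absent, so CilN is active.
With repressor CilN bound, *elnL* is not transcribed.
→ *elnL* is OFF in B.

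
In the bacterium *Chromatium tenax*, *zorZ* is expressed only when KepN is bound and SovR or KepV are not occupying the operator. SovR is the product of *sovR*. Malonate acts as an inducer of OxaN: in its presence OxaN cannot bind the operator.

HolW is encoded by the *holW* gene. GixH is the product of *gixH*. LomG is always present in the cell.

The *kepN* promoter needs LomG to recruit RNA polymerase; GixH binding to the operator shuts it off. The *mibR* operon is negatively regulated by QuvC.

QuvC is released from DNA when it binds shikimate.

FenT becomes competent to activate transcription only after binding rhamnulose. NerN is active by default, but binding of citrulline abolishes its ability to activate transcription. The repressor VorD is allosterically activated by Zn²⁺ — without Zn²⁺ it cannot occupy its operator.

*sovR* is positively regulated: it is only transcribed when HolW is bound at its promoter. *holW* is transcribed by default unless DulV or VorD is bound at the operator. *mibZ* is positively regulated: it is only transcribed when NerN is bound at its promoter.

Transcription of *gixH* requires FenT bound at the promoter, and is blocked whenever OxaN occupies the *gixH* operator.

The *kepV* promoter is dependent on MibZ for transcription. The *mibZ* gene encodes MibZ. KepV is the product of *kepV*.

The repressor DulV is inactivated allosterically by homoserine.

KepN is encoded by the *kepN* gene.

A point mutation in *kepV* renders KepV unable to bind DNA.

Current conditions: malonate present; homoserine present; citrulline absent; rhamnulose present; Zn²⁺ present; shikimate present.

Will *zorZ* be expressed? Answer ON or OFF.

Homoserine is present, so DulV is inactive.
Zn²⁺ is present, so VorD is active.
With repressor VorD bound, *holW* is not transcribed.
So HolW is not produced.
Required activator HolW is absent, so *sovR* is not transcribed.
So SovR is not produced.
Malonate is present, so OxaN is inactive.
Rhamnulose is present, so FenT is active.
No repressor is bound and FenT is active, so *gixH* is transcribed.
So GixH is produced and active.
LomG is produced constitutively and is active.
With repressor GixH bound, *kepN* is not transcribed.
So KepN is not produced.
KepV is non-functional in this strain, so it has no effect.
Required activator KepN is absent, so *zorZ* is not transcribed.

OFF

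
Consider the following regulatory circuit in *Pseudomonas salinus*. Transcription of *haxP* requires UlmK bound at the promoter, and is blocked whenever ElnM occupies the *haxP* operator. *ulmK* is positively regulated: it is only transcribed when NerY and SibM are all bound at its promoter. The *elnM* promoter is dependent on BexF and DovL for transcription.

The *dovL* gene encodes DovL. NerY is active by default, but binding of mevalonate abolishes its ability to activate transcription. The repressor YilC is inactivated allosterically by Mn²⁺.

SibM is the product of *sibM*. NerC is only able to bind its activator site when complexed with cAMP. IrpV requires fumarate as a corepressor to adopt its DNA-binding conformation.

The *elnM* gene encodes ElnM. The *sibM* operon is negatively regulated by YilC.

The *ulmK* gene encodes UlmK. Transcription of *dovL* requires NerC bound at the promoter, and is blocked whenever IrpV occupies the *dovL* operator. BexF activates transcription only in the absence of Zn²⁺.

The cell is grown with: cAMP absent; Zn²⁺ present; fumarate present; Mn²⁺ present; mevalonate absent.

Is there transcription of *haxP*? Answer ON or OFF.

Zn²⁺ is present, so BexF is inactive.
cAMP is absent, so NerC is inactive.
Fumarate is present, so IrpV is active.
With repressor IrpV bound, *dovL* is not transcribed.
So DovL is not produced.
Required activator BexF is absent, so *elnM* is not transcribed.
So ElnM is not produced.
Mevalonate is absent, so NerY is active.
Mn²⁺ is present, so YilC is inactive.
With no repressor bound, *sibM* is transcribed.
So SibM is produced and active.
No repressor is bound and NerY and SibM are active, so *ulmK* is transcribed.
So UlmK is produced and active.
No repressor is bound and UlmK is active, so *haxP* is transcribed.

ON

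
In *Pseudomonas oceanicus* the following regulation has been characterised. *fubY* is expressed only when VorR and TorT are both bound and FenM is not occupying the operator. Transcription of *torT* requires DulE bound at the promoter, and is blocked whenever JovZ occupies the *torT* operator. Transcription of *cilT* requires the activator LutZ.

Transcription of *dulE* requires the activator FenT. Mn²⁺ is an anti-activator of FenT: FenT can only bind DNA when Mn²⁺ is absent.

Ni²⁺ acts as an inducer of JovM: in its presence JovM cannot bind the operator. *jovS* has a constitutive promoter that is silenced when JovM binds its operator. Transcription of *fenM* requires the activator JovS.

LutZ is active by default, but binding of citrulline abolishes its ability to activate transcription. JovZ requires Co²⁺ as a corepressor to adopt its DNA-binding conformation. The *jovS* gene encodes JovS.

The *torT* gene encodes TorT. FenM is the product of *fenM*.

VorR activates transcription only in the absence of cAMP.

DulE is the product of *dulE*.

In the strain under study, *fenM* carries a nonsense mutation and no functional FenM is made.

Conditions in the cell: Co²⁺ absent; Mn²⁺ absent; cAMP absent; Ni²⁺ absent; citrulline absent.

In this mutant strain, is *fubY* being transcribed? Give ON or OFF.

FenM is non-functional in this strain, so it has no effect.
cAMP is absent, so VorR is active.
Co²⁺ is absent, so JovZ is inactive.
Mn²⁺ is absent, so FenT is active.
No repressor is bound and FenT is active, so *dulE* is transcribed.
So DulE is produced and active.
No repressor is bound and DulE is active, so *torT* is transcribed.
So TorT is produced and active.
No repressor is bound and VorR and TorT are active, so *fubY* is transcribed.

ON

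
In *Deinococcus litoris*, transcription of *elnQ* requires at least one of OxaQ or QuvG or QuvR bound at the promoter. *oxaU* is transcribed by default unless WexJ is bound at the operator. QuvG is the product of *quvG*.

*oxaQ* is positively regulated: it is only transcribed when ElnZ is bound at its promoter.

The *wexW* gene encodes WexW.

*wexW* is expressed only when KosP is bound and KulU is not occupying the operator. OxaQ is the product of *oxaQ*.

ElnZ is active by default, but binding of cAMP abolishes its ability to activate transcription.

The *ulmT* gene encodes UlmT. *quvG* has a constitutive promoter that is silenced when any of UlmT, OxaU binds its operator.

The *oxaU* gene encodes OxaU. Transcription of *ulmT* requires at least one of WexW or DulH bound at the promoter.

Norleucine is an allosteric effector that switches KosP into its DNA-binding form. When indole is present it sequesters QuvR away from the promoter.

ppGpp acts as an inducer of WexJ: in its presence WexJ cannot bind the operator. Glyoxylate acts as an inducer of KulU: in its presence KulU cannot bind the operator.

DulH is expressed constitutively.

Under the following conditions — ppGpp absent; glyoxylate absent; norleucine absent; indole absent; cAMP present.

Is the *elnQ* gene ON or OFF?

ON

cAMP is present, so ElnZ is inactive.
Required activator ElnZ is absent, so *oxaQ* is not transcribed.
So OxaQ is not produced.
Norleucine is absent, so KosP is inactive.
Glyoxylate is absent, so KulU is active.
With repressor KulU bound, *wexW* is not transcribed.
So WexW is not produced.
DulH is produced constitutively and is active.
Activator DulH is present, so *ulmT* is transcribed.
So UlmT is produced and active.
ppGpp is absent, so WexJ is active.
With repressor WexJ bound, *oxaU* is not transcribed.
So OxaU is not produced.
With repressor UlmT bound, *quvG* is not transcribed.
So QuvG is not produced.
Indole is absent, so QuvR is active.
Activator QuvR is present, so *elnQ* is transcribed.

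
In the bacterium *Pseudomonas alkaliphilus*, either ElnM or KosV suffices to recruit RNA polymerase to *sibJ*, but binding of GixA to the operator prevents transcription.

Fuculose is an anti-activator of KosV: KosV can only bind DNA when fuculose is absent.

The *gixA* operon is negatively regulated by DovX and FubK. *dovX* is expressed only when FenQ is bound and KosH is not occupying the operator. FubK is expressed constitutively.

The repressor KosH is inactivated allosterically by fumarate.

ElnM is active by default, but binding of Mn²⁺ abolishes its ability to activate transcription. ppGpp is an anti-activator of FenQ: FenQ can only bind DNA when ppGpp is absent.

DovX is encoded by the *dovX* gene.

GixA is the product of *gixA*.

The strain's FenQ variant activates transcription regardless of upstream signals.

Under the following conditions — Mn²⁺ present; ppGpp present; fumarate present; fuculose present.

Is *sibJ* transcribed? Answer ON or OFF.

Fumarate is present, so KosH is inactive.
FenQ is constitutively active in this strain.
No repressor is bound and FenQ is active, so *dovX* is transcribed.
So DovX is produced and active.
FubK is produced constitutively and is active.
With repressor DovX bound, *gixA* is not transcribed.
So GixA is not produced.
Mn²⁺ is present, so ElnM is inactive.
Fuculose is present, so KosV is inactive.
No activator is available at the *sibJ* promoter, so *sibJ* is not transcribed.

OFF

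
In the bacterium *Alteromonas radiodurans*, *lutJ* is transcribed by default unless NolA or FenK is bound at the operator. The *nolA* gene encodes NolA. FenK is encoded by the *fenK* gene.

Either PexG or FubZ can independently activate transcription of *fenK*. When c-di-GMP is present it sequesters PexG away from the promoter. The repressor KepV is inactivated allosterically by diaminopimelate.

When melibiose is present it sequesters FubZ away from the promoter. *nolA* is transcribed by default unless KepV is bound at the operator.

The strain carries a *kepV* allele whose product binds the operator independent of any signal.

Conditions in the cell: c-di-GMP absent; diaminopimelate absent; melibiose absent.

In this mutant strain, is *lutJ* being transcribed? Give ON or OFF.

KepV is constitutively active in this strain.
With repressor KepV bound, *nolA* is not transcribed.
So NolA is not produced.
c-di-GMP is absent, so PexG is active.
Melibiose is absent, so FubZ is active.
Activator PexG is present, so *fenK* is transcribed.
So FenK is produced and active.
With repressor FenK bound, *lutJ* is not transcribed.

OFF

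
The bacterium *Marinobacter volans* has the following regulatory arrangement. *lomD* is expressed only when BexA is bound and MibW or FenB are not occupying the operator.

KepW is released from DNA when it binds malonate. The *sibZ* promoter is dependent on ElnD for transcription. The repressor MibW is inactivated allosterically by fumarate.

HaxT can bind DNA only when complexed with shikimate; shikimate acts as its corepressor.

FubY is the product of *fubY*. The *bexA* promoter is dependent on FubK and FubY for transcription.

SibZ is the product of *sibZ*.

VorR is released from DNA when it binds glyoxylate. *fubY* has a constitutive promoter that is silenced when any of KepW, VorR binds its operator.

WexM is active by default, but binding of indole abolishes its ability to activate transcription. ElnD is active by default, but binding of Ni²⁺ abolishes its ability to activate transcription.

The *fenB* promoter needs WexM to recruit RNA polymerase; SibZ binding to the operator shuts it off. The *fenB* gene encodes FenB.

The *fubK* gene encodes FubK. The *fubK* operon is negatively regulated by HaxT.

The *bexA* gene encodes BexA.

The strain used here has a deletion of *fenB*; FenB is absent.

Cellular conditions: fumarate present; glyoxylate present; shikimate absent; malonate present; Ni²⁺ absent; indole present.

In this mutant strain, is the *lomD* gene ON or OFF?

Shikimate is absent, so HaxT is inactive.
With no repressor bound, *fubK* is transcribed.
So FubK is produced and active.
Malonate is present, so KepW is inactive.
Glyoxylate is present, so VorR is inactive.
With no repressor bound, *fubY* is transcribed.
So FubY is produced and active.
No repressor is bound and FubK and FubY are active, so *bexA* is transcribed.
So BexA is produced and active.
Fumarate is present, so MibW is inactive.
FenB is non-functional in this strain, so it has no effect.
No repressor is bound and BexA is active, so *lomD* is transcribed.

ON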